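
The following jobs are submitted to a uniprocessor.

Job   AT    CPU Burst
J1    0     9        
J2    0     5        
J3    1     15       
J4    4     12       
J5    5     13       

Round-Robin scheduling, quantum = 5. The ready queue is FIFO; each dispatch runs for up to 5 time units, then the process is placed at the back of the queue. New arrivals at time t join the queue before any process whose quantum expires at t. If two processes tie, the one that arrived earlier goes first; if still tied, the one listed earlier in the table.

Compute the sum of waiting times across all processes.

129

Timeline: | J1 0-5 | J2 5-10 | J3 10-15 | J4 15-20 | J5 20-25 | J1 25-29 | J3 29-34 | J4 34-39 | J5 39-44 | J3 44-49 | J4 49-51 | J5 51-54 |
Completion: J1=29  J2=10  J3=49  J4=51  J5=54
Waiting = turnaround − burst: J1=20, J2=5, J3=33, J4=35, J5=36
Total waiting = 20 + 5 + 33 + 35 + 36 = 129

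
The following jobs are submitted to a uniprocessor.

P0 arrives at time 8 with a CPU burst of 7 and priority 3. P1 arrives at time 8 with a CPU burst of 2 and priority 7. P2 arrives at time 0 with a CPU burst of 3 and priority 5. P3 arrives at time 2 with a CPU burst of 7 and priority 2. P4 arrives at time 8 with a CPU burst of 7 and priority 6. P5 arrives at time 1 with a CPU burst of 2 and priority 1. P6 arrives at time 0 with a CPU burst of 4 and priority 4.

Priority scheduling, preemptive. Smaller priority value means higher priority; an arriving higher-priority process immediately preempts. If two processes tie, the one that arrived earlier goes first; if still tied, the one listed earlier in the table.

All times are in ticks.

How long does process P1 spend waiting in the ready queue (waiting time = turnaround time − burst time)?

22

Timeline: | P6 0-1 | P5 1-3 | P3 3-10 | P0 10-17 | P6 17-20 | P2 20-23 | P4 23-30 | P1 30-32 |
Completion: P0=17  P1=32  P2=23  P3=10  P4=30  P5=3  P6=20
Waiting(P1) = turnaround − burst = 24 − 2 = 22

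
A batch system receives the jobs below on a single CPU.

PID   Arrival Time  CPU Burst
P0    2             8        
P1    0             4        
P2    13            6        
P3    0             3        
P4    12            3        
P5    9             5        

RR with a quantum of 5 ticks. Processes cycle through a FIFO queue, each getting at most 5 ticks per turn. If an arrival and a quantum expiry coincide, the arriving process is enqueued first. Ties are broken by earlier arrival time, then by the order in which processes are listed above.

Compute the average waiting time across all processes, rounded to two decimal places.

5.83

Schedule: | P1 0-4 | P3 4-7 | P0 7-12 | P5 12-17 | P4 17-20 | P0 20-23 | P2 23-29 |
Completion: P0=23  P1=4  P2=29  P3=7  P4=20  P5=17
Turnaround (C−A): P0=21  P1=4  P2=16  P3=7  P4=8  P5=8
Waiting times: P0=13, P1=0, P2=10, P3=4, P4=5, P5=3
Average waiting = (13+0+10+4+5+3) / 6 = 35/6 = 5.83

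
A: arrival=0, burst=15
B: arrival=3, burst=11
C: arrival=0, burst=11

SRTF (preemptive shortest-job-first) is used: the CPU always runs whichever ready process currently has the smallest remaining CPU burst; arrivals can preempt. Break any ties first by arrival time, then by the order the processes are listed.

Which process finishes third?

Gantt: | C 0-11 | B 11-22 | A 22-37 |
Completion: A=37  B=22  C=11
Turnaround (C−A): A=37  B=19  C=11
Finish order: C → B → A

A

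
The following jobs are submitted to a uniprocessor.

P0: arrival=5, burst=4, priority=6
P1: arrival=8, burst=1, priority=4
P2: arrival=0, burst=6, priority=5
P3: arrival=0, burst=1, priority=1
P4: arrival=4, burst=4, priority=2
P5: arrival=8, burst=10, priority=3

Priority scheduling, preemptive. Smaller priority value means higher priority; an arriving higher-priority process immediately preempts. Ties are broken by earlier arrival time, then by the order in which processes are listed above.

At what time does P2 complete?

22

Schedule: | P3 0-1 | P2 1-4 | P4 4-8 | P5 8-18 | P1 18-19 | P2 19-22 | P0 22-26 |
Completion: P0=26  P1=19  P2=22  P3=1  P4=8  P5=18
Turnaround (C−A): P0=21  P1=11  P2=22  P3=1  P4=4  P5=10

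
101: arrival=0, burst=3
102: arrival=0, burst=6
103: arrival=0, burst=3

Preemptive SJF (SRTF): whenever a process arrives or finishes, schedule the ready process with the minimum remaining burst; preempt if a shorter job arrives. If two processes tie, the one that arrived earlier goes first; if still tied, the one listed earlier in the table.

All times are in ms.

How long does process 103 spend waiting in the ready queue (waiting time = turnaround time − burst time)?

Gantt: | 101 0-3 | 103 3-6 | 102 6-12 |
Completion: 101=3  102=12  103=6
Waiting(103) = turnaround − burst = 6 − 3 = 3

3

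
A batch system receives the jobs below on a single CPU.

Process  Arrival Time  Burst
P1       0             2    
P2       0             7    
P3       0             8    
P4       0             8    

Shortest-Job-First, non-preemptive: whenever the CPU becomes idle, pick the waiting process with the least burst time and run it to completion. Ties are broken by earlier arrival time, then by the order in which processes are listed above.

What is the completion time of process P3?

17

Gantt: | P1 0-2 | P2 2-9 | P3 9-17 | P4 17-25 |
Completion: P1=2  P2=9  P3=17  P4=25
Turnaround (C−A): P1=2  P2=9  P3=17  P4=25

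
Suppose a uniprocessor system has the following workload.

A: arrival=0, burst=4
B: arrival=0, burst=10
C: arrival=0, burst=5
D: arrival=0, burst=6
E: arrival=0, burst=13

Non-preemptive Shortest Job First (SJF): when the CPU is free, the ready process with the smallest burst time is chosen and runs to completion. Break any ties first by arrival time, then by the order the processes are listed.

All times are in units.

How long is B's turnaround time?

25

Gantt: | A 0-4 | C 4-9 | D 9-15 | B 15-25 | E 25-38 |
Completion: A=4  B=25  C=9  D=15  E=38
Turnaround(B) = completion − arrival = 25 − 0 = 25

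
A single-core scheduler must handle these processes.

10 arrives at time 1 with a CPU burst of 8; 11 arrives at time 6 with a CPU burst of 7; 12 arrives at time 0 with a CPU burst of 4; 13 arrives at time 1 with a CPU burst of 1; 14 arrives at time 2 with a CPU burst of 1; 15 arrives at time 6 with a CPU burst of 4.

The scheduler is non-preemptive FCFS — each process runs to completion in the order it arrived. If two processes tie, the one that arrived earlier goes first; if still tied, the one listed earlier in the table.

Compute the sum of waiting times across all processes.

Gantt: | 12 0-4 | 10 4-12 | 13 12-13 | 14 13-14 | 11 14-21 | 15 21-25 |
Completion: 10=12  11=21  12=4  13=13  14=14  15=25
Waiting = turnaround − burst: 10=3, 11=8, 12=0, 13=11, 14=11, 15=15
Total waiting = 3 + 8 + 0 + 11 + 11 + 15 = 48

48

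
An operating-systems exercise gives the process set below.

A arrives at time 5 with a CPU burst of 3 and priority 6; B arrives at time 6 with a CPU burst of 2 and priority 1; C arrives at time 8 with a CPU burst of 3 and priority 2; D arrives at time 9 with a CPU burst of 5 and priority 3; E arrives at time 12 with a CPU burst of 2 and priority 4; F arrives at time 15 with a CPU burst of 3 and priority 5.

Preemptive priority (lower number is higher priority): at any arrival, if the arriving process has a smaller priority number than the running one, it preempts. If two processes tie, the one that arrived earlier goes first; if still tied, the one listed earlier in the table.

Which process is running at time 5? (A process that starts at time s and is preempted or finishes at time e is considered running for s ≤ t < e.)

Gantt: | idle 0-5 | A 5-6 | B 6-8 | C 8-11 | D 11-16 | E 16-18 | F 18-21 | A 21-23 |
Completion: A=23  B=8  C=11  D=16  E=18  F=21
Turnaround (C−A): A=18  B=2  C=3  D=7  E=6  F=6

A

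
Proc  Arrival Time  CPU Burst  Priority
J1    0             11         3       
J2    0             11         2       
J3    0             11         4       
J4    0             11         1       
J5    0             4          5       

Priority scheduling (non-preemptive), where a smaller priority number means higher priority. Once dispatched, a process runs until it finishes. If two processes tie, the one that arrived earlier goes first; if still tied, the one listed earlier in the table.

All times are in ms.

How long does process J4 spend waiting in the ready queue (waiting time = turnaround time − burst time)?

Gantt: | J4 0-11 | J2 11-22 | J1 22-33 | J3 33-44 | J5 44-48 |
Completion: J1=33  J2=22  J3=44  J4=11  J5=48
Waiting(J4) = turnaround − burst = 11 − 11 = 0

0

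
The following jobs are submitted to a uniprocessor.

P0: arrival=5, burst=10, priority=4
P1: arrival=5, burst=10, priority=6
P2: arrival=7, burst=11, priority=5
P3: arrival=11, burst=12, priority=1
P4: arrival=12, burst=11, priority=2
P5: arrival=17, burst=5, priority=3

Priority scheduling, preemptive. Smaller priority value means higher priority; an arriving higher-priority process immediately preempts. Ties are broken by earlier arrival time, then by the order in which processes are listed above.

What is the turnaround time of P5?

22

Timeline: | idle 0-5 | P0 5-11 | P3 11-23 | P4 23-34 | P5 34-39 | P0 39-43 | P2 43-54 | P1 54-64 |
Completion: P0=43  P1=64  P2=54  P3=23  P4=34  P5=39
Turnaround (C−A): P0=38  P1=59  P2=47  P3=12  P4=22  P5=22
Turnaround(P5) = completion − arrival = 39 − 17 = 22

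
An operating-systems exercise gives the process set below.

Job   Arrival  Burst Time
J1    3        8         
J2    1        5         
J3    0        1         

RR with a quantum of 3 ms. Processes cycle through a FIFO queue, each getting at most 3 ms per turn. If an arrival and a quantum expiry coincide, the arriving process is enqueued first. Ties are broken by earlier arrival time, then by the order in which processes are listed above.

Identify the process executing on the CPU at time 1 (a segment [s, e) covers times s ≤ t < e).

Gantt: | J3 0-1 | J2 1-4 | J1 4-7 | J2 7-9 | J1 9-14 |
Completion: J1=14  J2=9  J3=1
Turnaround (C−A): J1=11  J2=8  J3=1

J2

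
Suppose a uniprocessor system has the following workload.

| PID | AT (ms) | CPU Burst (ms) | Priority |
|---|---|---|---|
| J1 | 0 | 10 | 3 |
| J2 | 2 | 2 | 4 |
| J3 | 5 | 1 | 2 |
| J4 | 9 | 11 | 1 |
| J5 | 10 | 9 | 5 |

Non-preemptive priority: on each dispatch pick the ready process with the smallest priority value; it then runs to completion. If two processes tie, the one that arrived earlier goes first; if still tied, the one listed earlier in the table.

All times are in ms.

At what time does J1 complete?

10

Timeline: | J1 0-10 | J4 10-21 | J3 21-22 | J2 22-24 | J5 24-33 |
Completion: J1=10  J2=24  J3=22  J4=21  J5=33
Turnaround (C−A): J1=10  J2=22  J3=17  J4=12  J5=23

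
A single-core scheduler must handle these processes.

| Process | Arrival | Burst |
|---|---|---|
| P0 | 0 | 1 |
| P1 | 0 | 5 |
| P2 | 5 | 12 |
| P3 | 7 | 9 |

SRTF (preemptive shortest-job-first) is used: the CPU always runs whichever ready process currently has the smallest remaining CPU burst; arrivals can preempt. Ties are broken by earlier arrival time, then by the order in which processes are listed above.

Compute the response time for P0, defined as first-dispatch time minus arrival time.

0

Gantt: | P0 0-1 | P1 1-6 | P2 6-7 | P3 7-16 | P2 16-27 |
Completion: P0=1  P1=6  P2=27  P3=16
Turnaround (C−A): P0=1  P1=6  P2=22  P3=9
Response(P0) = first start − arrival = 0 − 0 = 0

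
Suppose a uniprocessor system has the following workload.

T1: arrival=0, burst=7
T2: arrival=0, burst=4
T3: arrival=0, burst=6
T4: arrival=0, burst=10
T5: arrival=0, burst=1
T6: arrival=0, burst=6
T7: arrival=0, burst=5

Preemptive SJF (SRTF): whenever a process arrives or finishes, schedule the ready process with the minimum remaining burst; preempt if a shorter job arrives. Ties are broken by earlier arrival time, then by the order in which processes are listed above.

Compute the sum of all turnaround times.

122

Timeline: | T5 0-1 | T2 1-5 | T7 5-10 | T3 10-16 | T6 16-22 | T1 22-29 | T4 29-39 |
Completion: T1=29  T2=5  T3=16  T4=39  T5=1  T6=22  T7=10
Turnaround = completion − arrival: T1=29, T2=5, T3=16, T4=39, T5=1, T6=22, T7=10
Total turnaround = 29 + 5 + 16 + 39 + 1 + 22 + 10 = 122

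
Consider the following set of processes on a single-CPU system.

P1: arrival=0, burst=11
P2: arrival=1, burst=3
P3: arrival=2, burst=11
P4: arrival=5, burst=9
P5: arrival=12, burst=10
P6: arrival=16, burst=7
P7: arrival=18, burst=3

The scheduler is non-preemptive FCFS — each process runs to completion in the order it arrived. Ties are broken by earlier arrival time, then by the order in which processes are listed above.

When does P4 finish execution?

Schedule: | P1 0-11 | P2 11-14 | P3 14-25 | P4 25-34 | P5 34-44 | P6 44-51 | P7 51-54 |
Completion: P1=11  P2=14  P3=25  P4=34  P5=44  P6=51  P7=54
Turnaround (C−A): P1=11  P2=13  P3=23  P4=29  P5=32  P6=35  P7=36

34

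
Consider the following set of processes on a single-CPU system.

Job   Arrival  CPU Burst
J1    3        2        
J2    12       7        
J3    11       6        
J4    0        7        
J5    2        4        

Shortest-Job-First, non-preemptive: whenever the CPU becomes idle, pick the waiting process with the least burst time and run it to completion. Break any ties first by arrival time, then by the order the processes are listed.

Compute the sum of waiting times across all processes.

20

Schedule: | J4 0-7 | J1 7-9 | J5 9-13 | J3 13-19 | J2 19-26 |
Completion: J1=9  J2=26  J3=19  J4=7  J5=13
Turnaround (C−A): J1=6  J2=14  J3=8  J4=7  J5=11
Waiting = turnaround − burst: J1=4, J2=7, J3=2, J4=0, J5=7
Total waiting = 4 + 7 + 2 + 0 + 7 = 20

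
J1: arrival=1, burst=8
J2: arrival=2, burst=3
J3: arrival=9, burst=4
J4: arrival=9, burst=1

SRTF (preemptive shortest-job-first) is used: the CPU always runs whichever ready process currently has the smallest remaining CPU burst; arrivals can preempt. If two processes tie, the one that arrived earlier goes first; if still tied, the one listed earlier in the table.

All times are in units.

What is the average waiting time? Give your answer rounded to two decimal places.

2.00

Timeline: | idle 0-1 | J1 1-2 | J2 2-5 | J1 5-9 | J4 9-10 | J1 10-13 | J3 13-17 |
Completion: J1=13  J2=5  J3=17  J4=10
Waiting times: J1=4, J2=0, J3=4, J4=0
Average waiting = (4+0+4+0) / 4 = 8/4 = 2.00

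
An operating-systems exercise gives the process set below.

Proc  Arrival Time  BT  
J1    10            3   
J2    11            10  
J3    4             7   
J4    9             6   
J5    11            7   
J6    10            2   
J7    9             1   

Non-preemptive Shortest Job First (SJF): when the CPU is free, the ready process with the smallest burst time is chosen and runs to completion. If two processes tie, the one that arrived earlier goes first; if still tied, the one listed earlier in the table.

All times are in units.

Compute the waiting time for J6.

2

Gantt: | idle 0-4 | J3 4-11 | J7 11-12 | J6 12-14 | J1 14-17 | J4 17-23 | J5 23-30 | J2 30-40 |
Completion: J1=17  J2=40  J3=11  J4=23  J5=30  J6=14  J7=12
Waiting(J6) = turnaround − burst = 4 − 2 = 2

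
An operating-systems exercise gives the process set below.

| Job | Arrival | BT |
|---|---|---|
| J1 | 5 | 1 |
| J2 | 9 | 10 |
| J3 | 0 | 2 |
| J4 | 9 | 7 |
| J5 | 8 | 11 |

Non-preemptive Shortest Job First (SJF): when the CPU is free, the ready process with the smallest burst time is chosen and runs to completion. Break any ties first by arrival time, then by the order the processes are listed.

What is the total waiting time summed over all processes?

Schedule: | J3 0-2 | idle 2-5 | J1 5-6 | idle 6-8 | J5 8-19 | J4 19-26 | J2 26-36 |
Completion: J1=6  J2=36  J3=2  J4=26  J5=19
Waiting = turnaround − burst: J1=0, J2=17, J3=0, J4=10, J5=0
Total waiting = 0 + 17 + 0 + 10 + 0 = 27

27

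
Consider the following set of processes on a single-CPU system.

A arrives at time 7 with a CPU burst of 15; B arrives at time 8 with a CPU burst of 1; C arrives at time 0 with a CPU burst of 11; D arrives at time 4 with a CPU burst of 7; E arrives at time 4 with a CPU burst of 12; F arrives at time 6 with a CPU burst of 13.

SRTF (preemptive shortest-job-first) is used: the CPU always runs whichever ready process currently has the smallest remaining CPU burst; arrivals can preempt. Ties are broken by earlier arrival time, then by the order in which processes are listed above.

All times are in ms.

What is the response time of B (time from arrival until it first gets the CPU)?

Timeline: | C 0-8 | B 8-9 | C 9-12 | D 12-19 | E 19-31 | F 31-44 | A 44-59 |
Completion: A=59  B=9  C=12  D=19  E=31  F=44
Response(B) = first start − arrival = 8 − 8 = 0

0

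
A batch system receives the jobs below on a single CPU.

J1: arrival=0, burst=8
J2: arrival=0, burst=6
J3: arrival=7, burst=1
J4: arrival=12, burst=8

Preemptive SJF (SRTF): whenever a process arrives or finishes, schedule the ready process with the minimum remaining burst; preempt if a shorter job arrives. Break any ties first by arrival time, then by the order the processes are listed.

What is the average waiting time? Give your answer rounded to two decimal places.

2.50

Schedule: | J2 0-6 | J1 6-7 | J3 7-8 | J1 8-15 | J4 15-23 |
Completion: J1=15  J2=6  J3=8  J4=23
Turnaround (C−A): J1=15  J2=6  J3=1  J4=11
Waiting times: J1=7, J2=0, J3=0, J4=3
Average waiting = (7+0+0+3) / 4 = 10/4 = 2.50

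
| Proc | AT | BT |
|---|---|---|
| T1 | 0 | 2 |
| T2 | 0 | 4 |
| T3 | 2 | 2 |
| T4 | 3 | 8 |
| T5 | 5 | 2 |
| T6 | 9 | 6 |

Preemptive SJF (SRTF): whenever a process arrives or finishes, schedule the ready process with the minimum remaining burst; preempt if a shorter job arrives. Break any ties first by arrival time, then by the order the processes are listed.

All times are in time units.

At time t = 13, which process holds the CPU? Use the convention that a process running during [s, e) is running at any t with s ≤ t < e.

Gantt: | T1 0-2 | T3 2-4 | T2 4-5 | T5 5-7 | T2 7-10 | T6 10-16 | T4 16-24 |
Completion: T1=2  T2=10  T3=4  T4=24  T5=7  T6=16
Turnaround (C−A): T1=2  T2=10  T3=2  T4=21  T5=2  T6=7

T6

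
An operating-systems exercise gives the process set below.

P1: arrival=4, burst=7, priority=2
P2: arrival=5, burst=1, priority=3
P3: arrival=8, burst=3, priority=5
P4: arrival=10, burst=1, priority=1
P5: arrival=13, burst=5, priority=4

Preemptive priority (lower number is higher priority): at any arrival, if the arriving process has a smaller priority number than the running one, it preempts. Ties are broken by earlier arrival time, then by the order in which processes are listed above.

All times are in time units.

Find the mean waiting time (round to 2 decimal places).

3.60

Timeline: | idle 0-4 | P1 4-10 | P4 10-11 | P1 11-12 | P2 12-13 | P5 13-18 | P3 18-21 |
Completion: P1=12  P2=13  P3=21  P4=11  P5=18
Turnaround (C−A): P1=8  P2=8  P3=13  P4=1  P5=5
Waiting times: P1=1, P2=7, P3=10, P4=0, P5=0
Average waiting = (1+7+10+0+0) / 5 = 18/5 = 3.60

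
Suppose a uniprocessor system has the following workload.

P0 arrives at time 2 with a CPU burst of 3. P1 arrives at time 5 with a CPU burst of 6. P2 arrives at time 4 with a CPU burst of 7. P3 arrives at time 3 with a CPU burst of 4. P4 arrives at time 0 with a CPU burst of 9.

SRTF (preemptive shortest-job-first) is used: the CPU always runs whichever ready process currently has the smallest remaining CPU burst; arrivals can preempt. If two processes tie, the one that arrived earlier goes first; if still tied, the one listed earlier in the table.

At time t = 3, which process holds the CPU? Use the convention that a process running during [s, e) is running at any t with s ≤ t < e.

P0

Schedule: | P4 0-2 | P0 2-5 | P3 5-9 | P1 9-15 | P4 15-22 | P2 22-29 |
Completion: P0=5  P1=15  P2=29  P3=9  P4=22
Turnaround (C−A): P0=3  P1=10  P2=25  P3=6  P4=22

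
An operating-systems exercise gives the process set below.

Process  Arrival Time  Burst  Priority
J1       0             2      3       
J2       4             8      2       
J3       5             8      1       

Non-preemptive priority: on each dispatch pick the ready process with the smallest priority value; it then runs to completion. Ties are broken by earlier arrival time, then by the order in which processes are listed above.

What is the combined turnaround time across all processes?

25

Schedule: | J1 0-2 | idle 2-4 | J2 4-12 | J3 12-20 |
Completion: J1=2  J2=12  J3=20
Turnaround (C−A): J1=2  J2=8  J3=15
Turnaround = completion − arrival: J1=2, J2=8, J3=15
Total turnaround = 2 + 8 + 15 = 25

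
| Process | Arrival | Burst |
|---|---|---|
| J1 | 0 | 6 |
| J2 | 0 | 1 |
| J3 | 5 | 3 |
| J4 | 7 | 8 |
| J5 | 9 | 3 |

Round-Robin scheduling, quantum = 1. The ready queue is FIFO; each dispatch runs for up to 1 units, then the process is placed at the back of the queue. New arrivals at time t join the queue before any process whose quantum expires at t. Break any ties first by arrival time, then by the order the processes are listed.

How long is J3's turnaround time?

Timeline: | J1 0-1 | J2 1-2 | J1 2-5 | J3 5-6 | J1 6-7 | J3 7-8 | J4 8-9 | J1 9-10 | J3 10-11 | J5 11-12 | J4 12-13 | J5 13-14 | J4 14-15 | J5 15-16 | J4 16-21 |
Completion: J1=10  J2=2  J3=11  J4=21  J5=16
Turnaround (C−A): J1=10  J2=2  J3=6  J4=14  J5=7
Turnaround(J3) = completion − arrival = 11 − 5 = 6

6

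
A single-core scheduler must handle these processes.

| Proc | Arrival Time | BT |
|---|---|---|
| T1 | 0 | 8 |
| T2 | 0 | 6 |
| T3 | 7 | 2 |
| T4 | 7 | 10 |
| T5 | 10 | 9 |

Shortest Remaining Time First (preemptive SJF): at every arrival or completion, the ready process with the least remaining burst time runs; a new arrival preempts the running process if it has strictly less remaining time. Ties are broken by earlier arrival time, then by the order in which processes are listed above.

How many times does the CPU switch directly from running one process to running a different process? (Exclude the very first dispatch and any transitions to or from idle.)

Schedule: | T2 0-6 | T1 6-7 | T3 7-9 | T1 9-16 | T5 16-25 | T4 25-35 |
Completion: T1=16  T2=6  T3=9  T4=35  T5=25
Turnaround (C−A): T1=16  T2=6  T3=2  T4=28  T5=15

5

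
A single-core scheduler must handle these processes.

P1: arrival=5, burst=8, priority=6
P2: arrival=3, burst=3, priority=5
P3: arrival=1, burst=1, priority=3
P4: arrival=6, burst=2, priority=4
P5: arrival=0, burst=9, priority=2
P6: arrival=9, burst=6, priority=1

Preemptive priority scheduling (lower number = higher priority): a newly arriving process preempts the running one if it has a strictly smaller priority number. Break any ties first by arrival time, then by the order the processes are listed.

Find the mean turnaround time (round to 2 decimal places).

Gantt: | P5 0-9 | P6 9-15 | P3 15-16 | P4 16-18 | P2 18-21 | P1 21-29 |
Completion: P1=29  P2=21  P3=16  P4=18  P5=9  P6=15
Turnaround times: P1=24, P2=18, P3=15, P4=12, P5=9, P6=6
Average turnaround = (24+18+15+12+9+6) / 6 = 84/6 = 14.00

14.00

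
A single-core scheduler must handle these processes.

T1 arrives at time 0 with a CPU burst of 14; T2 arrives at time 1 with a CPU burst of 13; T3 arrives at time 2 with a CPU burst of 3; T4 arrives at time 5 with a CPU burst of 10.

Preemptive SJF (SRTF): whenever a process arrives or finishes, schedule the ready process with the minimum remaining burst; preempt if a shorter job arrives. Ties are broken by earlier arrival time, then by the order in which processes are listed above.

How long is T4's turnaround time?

10

Gantt: | T1 0-2 | T3 2-5 | T4 5-15 | T1 15-27 | T2 27-40 |
Completion: T1=27  T2=40  T3=5  T4=15
Turnaround (C−A): T1=27  T2=39  T3=3  T4=10
Turnaround(T4) = completion − arrival = 15 − 5 = 10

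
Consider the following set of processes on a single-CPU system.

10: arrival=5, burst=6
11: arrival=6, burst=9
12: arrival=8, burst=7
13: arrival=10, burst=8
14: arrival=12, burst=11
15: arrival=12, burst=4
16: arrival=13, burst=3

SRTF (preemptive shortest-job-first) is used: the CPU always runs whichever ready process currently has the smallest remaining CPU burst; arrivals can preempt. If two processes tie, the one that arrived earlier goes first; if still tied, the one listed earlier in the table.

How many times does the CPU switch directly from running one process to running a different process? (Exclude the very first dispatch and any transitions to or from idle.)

7

Gantt: | idle 0-5 | 10 5-11 | 12 11-12 | 15 12-16 | 16 16-19 | 12 19-25 | 13 25-33 | 11 33-42 | 14 42-53 |
Completion: 10=11  11=42  12=25  13=33  14=53  15=16  16=19
Turnaround (C−A): 10=6  11=36  12=17  13=23  14=41  15=4  16=6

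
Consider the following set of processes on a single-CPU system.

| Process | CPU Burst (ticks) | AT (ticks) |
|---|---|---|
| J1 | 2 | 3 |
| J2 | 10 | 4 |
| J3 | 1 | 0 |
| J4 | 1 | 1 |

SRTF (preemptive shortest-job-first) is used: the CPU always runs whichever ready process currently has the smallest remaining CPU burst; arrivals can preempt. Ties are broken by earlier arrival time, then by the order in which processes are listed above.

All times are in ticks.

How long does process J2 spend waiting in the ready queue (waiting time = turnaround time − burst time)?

1

Schedule: | J3 0-1 | J4 1-2 | idle 2-3 | J1 3-5 | J2 5-15 |
Completion: J1=5  J2=15  J3=1  J4=2
Waiting(J2) = turnaround − burst = 11 − 10 = 1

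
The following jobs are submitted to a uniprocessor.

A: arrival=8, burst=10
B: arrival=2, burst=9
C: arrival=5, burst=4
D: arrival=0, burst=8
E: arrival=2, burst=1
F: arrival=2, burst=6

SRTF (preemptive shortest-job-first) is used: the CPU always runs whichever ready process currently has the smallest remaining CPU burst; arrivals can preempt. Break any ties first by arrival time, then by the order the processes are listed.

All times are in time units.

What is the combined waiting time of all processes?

Timeline: | D 0-2 | E 2-3 | D 3-9 | C 9-13 | F 13-19 | B 19-28 | A 28-38 |
Completion: A=38  B=28  C=13  D=9  E=3  F=19
Turnaround (C−A): A=30  B=26  C=8  D=9  E=1  F=17
Waiting = turnaround − burst: A=20, B=17, C=4, D=1, E=0, F=11
Total waiting = 20 + 17 + 4 + 1 + 0 + 11 = 53

53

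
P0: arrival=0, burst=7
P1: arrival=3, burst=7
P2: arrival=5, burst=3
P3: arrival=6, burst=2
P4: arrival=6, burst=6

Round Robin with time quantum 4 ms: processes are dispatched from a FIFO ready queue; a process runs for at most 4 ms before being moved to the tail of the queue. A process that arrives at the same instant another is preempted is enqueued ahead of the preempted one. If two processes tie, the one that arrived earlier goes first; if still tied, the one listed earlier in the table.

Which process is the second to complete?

P2

Schedule: | P0 0-4 | P1 4-8 | P0 8-11 | P2 11-14 | P3 14-16 | P4 16-20 | P1 20-23 | P4 23-25 |
Completion: P0=11  P1=23  P2=14  P3=16  P4=25
Turnaround (C−A): P0=11  P1=20  P2=9  P3=10  P4=19
Finish order: P0 → P2 → P3 → P1 → P4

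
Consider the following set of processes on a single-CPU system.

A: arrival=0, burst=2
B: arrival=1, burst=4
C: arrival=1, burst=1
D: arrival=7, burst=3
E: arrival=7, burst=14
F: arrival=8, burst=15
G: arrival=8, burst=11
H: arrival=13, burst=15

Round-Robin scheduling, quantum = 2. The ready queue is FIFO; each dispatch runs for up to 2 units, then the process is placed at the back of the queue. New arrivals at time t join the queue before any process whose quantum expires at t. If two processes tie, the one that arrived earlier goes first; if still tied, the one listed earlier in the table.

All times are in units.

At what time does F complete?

Timeline: | A 0-2 | B 2-4 | C 4-5 | B 5-7 | D 7-9 | E 9-11 | F 11-13 | G 13-15 | D 15-16 | E 16-18 | H 18-20 | F 20-22 | G 22-24 | E 24-26 | H 26-28 | F 28-30 | G 30-32 | E 32-34 | H 34-36 | F 36-38 | G 38-40 | E 40-42 | H 42-44 | F 44-46 | G 46-48 | E 48-50 | H 50-52 | F 52-54 | G 54-55 | E 55-57 | H 57-59 | F 59-61 | H 61-63 | F 63-64 | H 64-65 |
Completion: A=2  B=7  C=5  D=16  E=57  F=64  G=55  H=65
Turnaround (C−A): A=2  B=6  C=4  D=9  E=50  F=56  G=47  H=52

64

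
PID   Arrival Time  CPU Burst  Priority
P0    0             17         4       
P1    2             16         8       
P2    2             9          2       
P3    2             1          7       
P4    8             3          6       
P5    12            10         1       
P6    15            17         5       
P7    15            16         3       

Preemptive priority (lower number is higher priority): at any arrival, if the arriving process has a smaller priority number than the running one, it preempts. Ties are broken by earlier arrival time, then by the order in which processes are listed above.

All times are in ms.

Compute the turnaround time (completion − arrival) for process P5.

Gantt: | P0 0-2 | P2 2-11 | P0 11-12 | P5 12-22 | P7 22-38 | P0 38-52 | P6 52-69 | P4 69-72 | P3 72-73 | P1 73-89 |
Completion: P0=52  P1=89  P2=11  P3=73  P4=72  P5=22  P6=69  P7=38
Turnaround (C−A): P0=52  P1=87  P2=9  P3=71  P4=64  P5=10  P6=54  P7=23
Turnaround(P5) = completion − arrival = 22 − 12 = 10

10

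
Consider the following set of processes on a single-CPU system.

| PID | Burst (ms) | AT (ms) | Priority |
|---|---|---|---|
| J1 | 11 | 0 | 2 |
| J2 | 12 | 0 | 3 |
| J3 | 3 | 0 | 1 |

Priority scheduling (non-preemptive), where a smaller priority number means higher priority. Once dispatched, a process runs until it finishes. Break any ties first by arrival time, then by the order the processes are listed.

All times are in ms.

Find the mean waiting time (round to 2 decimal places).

5.67

Gantt: | J3 0-3 | J1 3-14 | J2 14-26 |
Completion: J1=14  J2=26  J3=3
Waiting times: J1=3, J2=14, J3=0
Average waiting = (3+14+0) / 3 = 17/3 = 5.67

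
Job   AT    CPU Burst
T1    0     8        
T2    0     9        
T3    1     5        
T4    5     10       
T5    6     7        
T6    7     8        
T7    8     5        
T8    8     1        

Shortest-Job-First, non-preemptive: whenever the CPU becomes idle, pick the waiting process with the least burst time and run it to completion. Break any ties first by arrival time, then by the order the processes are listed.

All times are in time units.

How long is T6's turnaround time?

Schedule: | T1 0-8 | T8 8-9 | T3 9-14 | T7 14-19 | T5 19-26 | T6 26-34 | T2 34-43 | T4 43-53 |
Completion: T1=8  T2=43  T3=14  T4=53  T5=26  T6=34  T7=19  T8=9
Turnaround (C−A): T1=8  T2=43  T3=13  T4=48  T5=20  T6=27  T7=11  T8=1
Turnaround(T6) = completion − arrival = 34 − 7 = 27

27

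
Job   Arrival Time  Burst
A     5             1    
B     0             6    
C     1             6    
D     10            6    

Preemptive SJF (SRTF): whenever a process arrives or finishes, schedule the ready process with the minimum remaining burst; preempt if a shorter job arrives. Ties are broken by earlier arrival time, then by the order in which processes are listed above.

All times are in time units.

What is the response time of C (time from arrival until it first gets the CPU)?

6

Gantt: | B 0-6 | A 6-7 | C 7-13 | D 13-19 |
Completion: A=7  B=6  C=13  D=19
Response(C) = first start − arrival = 7 − 1 = 6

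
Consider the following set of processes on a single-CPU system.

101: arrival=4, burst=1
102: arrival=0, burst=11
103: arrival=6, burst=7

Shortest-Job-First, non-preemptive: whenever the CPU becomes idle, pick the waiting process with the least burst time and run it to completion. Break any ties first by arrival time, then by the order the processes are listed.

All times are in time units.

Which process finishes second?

101

Schedule: | 102 0-11 | 101 11-12 | 103 12-19 |
Completion: 101=12  102=11  103=19
Turnaround (C−A): 101=8  102=11  103=13
Finish order: 102 → 101 → 103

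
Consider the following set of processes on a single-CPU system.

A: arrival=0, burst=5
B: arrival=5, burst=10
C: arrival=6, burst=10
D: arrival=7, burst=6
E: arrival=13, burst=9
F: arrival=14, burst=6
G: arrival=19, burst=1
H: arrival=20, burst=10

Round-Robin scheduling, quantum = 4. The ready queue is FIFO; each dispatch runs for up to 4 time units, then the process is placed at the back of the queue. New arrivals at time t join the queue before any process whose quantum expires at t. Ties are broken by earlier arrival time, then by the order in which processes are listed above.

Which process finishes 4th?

B

Timeline: | A 0-5 | B 5-9 | C 9-13 | D 13-17 | B 17-21 | E 21-25 | C 25-29 | F 29-33 | D 33-35 | G 35-36 | H 36-40 | B 40-42 | E 42-46 | C 46-48 | F 48-50 | H 50-54 | E 54-55 | H 55-57 |
Completion: A=5  B=42  C=48  D=35  E=55  F=50  G=36  H=57
Turnaround (C−A): A=5  B=37  C=42  D=28  E=42  F=36  G=17  H=37
Finish order: A → D → G → B → C → F → E → H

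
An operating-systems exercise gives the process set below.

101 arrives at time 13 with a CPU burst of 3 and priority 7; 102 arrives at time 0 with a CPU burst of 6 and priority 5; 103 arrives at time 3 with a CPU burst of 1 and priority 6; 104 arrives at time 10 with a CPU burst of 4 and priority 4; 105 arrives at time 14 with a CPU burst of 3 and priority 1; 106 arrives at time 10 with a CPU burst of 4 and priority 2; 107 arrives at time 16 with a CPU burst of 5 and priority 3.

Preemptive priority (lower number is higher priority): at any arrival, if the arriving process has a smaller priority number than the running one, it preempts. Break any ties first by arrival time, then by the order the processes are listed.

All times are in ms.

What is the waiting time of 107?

1

Schedule: | 102 0-6 | 103 6-7 | idle 7-10 | 106 10-14 | 105 14-17 | 107 17-22 | 104 22-26 | 101 26-29 |
Completion: 101=29  102=6  103=7  104=26  105=17  106=14  107=22
Waiting(107) = turnaround − burst = 6 − 5 = 1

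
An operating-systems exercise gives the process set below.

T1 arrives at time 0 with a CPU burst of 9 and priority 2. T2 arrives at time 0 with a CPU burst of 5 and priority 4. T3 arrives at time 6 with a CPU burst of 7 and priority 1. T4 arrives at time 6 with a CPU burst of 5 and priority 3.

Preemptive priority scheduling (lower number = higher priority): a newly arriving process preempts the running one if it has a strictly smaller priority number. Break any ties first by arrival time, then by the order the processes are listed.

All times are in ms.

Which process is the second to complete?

Gantt: | T1 0-6 | T3 6-13 | T1 13-16 | T4 16-21 | T2 21-26 |
Completion: T1=16  T2=26  T3=13  T4=21
Finish order: T3 → T1 → T4 → T2

T1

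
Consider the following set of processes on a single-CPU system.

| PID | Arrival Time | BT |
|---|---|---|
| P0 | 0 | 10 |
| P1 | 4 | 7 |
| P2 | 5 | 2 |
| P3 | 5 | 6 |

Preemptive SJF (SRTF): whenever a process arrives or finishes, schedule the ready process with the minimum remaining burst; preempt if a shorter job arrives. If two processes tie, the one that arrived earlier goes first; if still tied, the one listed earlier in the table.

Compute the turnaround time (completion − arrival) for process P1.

21

Gantt: | P0 0-5 | P2 5-7 | P0 7-12 | P3 12-18 | P1 18-25 |
Completion: P0=12  P1=25  P2=7  P3=18
Turnaround(P1) = completion − arrival = 25 − 4 = 21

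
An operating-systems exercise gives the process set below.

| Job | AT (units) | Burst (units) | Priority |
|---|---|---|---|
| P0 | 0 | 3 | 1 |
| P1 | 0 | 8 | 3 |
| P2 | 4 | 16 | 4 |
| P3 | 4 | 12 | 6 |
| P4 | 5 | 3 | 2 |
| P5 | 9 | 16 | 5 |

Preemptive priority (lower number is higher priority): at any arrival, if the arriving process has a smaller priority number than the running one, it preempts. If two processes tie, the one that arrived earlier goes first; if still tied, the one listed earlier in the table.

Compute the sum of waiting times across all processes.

79

Schedule: | P0 0-3 | P1 3-5 | P4 5-8 | P1 8-14 | P2 14-30 | P5 30-46 | P3 46-58 |
Completion: P0=3  P1=14  P2=30  P3=58  P4=8  P5=46
Waiting = turnaround − burst: P0=0, P1=6, P2=10, P3=42, P4=0, P5=21
Total waiting = 0 + 6 + 10 + 42 + 0 + 21 = 79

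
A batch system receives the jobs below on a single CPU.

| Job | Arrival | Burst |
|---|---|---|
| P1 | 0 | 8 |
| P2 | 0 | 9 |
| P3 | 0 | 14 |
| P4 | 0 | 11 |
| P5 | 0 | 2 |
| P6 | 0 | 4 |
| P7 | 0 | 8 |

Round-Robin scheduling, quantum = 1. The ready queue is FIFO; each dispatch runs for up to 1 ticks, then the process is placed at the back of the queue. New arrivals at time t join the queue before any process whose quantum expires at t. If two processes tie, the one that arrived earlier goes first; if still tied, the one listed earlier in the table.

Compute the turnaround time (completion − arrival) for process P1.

42

Gantt: | P1 0-1 | P2 1-2 | P3 2-3 | P4 3-4 | P5 4-5 | P6 5-6 | P7 6-7 | P1 7-8 | P2 8-9 | P3 9-10 | P4 10-11 | P5 11-12 | P6 12-13 | P7 13-14 | P1 14-15 | P2 15-16 | P3 16-17 | P4 17-18 | P6 18-19 | P7 19-20 | P1 20-21 | P2 21-22 | P3 22-23 | P4 23-24 | P6 24-25 | P7 25-26 | P1 26-27 | P2 27-28 | P3 28-29 | P4 29-30 | P7 30-31 | P1 31-32 | P2 32-33 | P3 33-34 | P4 34-35 | P7 35-36 | P1 36-37 | P2 37-38 | P3 38-39 | P4 39-40 | P7 40-41 | P1 41-42 | P2 42-43 | P3 43-44 | P4 44-45 | P7 45-46 | P2 46-47 | P3 47-48 | P4 48-49 | P3 49-50 | P4 50-51 | P3 51-52 | P4 52-53 | P3 53-56 |
Completion: P1=42  P2=47  P3=56  P4=53  P5=12  P6=25  P7=46
Turnaround(P1) = completion − arrival = 42 − 0 = 42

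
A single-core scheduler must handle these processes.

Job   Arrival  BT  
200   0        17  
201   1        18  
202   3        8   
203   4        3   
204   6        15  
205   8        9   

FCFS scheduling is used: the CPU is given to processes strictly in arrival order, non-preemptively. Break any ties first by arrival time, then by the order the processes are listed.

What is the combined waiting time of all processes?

Gantt: | 200 0-17 | 201 17-35 | 202 35-43 | 203 43-46 | 204 46-61 | 205 61-70 |
Completion: 200=17  201=35  202=43  203=46  204=61  205=70
Turnaround (C−A): 200=17  201=34  202=40  203=42  204=55  205=62
Waiting = turnaround − burst: 200=0, 201=16, 202=32, 203=39, 204=40, 205=53
Total waiting = 0 + 16 + 32 + 39 + 40 + 53 = 180

180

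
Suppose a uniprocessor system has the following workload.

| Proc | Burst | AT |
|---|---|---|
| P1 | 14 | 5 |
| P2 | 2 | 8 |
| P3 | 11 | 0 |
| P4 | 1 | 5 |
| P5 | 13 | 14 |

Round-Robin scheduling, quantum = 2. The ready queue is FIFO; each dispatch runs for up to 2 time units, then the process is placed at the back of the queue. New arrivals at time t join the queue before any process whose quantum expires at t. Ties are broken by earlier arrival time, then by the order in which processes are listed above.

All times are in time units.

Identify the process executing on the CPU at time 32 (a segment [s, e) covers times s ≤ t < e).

P1

Schedule: | P3 0-6 | P1 6-8 | P4 8-9 | P3 9-11 | P2 11-13 | P1 13-15 | P3 15-17 | P5 17-19 | P1 19-21 | P3 21-22 | P5 22-24 | P1 24-26 | P5 26-28 | P1 28-30 | P5 30-32 | P1 32-34 | P5 34-36 | P1 36-38 | P5 38-41 |
Completion: P1=38  P2=13  P3=22  P4=9  P5=41
Turnaround (C−A): P1=33  P2=5  P3=22  P4=4  P5=27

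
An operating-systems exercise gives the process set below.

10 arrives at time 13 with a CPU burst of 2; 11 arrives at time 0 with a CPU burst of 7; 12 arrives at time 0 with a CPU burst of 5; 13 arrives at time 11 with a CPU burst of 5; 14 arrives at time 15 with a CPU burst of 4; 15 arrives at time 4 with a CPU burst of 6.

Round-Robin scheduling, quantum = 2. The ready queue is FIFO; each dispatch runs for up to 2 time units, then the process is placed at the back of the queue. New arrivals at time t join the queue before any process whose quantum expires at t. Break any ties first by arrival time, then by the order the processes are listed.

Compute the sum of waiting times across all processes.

Schedule: | 11 0-2 | 12 2-4 | 11 4-6 | 15 6-8 | 12 8-10 | 11 10-12 | 15 12-14 | 12 14-15 | 13 15-17 | 11 17-18 | 10 18-20 | 15 20-22 | 14 22-24 | 13 24-26 | 14 26-28 | 13 28-29 |
Completion: 10=20  11=18  12=15  13=29  14=28  15=22
Waiting = turnaround − burst: 10=5, 11=11, 12=10, 13=13, 14=9, 15=12
Total waiting = 5 + 11 + 10 + 13 + 9 + 12 = 60

60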